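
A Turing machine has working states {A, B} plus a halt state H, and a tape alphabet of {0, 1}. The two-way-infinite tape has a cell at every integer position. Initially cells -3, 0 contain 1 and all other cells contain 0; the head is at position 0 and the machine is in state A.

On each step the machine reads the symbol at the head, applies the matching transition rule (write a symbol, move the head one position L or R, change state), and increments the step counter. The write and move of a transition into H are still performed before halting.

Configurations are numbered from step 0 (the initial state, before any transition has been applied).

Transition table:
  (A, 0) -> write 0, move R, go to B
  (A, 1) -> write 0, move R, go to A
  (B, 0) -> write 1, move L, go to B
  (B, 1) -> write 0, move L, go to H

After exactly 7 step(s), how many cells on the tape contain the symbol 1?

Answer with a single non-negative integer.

Step 1: in state A at pos 0, read 1 -> (A,1)->write 0,move R,goto A. Now: state=A, head=1, tape[-4..2]=0100000 (head:      ^)
Step 2: in state A at pos 1, read 0 -> (A,0)->write 0,move R,goto B. Now: state=B, head=2, tape[-4..3]=01000000 (head:       ^)
Step 3: in state B at pos 2, read 0 -> (B,0)->write 1,move L,goto B. Now: state=B, head=1, tape[-4..3]=01000010 (head:      ^)
Step 4: in state B at pos 1, read 0 -> (B,0)->write 1,move L,goto B. Now: state=B, head=0, tape[-4..3]=01000110 (head:     ^)
Step 5: in state B at pos 0, read 0 -> (B,0)->write 1,move L,goto B. Now: state=B, head=-1, tape[-4..3]=01001110 (head:    ^)
Step 6: in state B at pos -1, read 0 -> (B,0)->write 1,move L,goto B. Now: state=B, head=-2, tape[-4..3]=01011110 (head:   ^)
Step 7: in state B at pos -2, read 0 -> (B,0)->write 1,move L,goto B. Now: state=B, head=-3, tape[-4..3]=01111110 (head:  ^)
Cells containing 1 after step 7: {-3, -2, -1, 0, 1, 2} -> 6 cell(s)

Answer: 6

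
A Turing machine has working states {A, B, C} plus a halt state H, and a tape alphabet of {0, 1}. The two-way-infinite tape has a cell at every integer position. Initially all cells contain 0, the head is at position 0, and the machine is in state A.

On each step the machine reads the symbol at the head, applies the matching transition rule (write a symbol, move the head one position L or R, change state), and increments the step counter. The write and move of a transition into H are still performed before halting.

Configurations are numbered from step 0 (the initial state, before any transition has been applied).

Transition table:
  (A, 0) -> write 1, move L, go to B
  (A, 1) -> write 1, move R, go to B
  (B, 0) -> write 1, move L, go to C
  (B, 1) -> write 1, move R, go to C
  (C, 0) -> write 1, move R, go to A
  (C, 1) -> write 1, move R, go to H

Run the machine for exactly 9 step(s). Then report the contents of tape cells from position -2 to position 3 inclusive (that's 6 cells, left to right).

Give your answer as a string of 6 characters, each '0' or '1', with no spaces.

Step 1: in state A at pos 0, read 0 -> (A,0)->write 1,move L,goto B. Now: state=B, head=-1, tape[-2..1]=0010 (head:  ^)
Step 2: in state B at pos -1, read 0 -> (B,0)->write 1,move L,goto C. Now: state=C, head=-2, tape[-3..1]=00110 (head:  ^)
Step 3: in state C at pos -2, read 0 -> (C,0)->write 1,move R,goto A. Now: state=A, head=-1, tape[-3..1]=01110 (head:   ^)
Step 4: in state A at pos -1, read 1 -> (A,1)->write 1,move R,goto B. Now: state=B, head=0, tape[-3..1]=01110 (head:    ^)
Step 5: in state B at pos 0, read 1 -> (B,1)->write 1,move R,goto C. Now: state=C, head=1, tape[-3..2]=011100 (head:     ^)
Step 6: in state C at pos 1, read 0 -> (C,0)->write 1,move R,goto A. Now: state=A, head=2, tape[-3..3]=0111100 (head:      ^)
Step 7: in state A at pos 2, read 0 -> (A,0)->write 1,move L,goto B. Now: state=B, head=1, tape[-3..3]=0111110 (head:     ^)
Step 8: in state B at pos 1, read 1 -> (B,1)->write 1,move R,goto C. Now: state=C, head=2, tape[-3..3]=0111110 (head:      ^)
Step 9: in state C at pos 2, read 1 -> (C,1)->write 1,move R,goto H. Now: state=H, head=3, tape[-3..4]=01111100 (head:       ^)

Answer: 111110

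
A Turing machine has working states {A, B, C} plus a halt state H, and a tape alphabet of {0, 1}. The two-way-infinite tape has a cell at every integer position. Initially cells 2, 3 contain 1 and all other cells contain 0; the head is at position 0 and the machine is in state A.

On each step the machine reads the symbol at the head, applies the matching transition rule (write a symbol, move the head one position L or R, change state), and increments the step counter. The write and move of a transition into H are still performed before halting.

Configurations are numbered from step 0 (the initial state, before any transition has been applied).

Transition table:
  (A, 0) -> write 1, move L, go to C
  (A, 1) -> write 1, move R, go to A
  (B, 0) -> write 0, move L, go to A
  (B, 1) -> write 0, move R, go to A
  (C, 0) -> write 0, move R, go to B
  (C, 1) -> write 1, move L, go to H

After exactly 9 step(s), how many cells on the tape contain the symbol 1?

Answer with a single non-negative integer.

Step 1: in state A at pos 0, read 0 -> (A,0)->write 1,move L,goto C. Now: state=C, head=-1, tape[-2..4]=0010110 (head:  ^)
Step 2: in state C at pos -1, read 0 -> (C,0)->write 0,move R,goto B. Now: state=B, head=0, tape[-2..4]=0010110 (head:   ^)
Step 3: in state B at pos 0, read 1 -> (B,1)->write 0,move R,goto A. Now: state=A, head=1, tape[-2..4]=0000110 (head:    ^)
Step 4: in state A at pos 1, read 0 -> (A,0)->write 1,move L,goto C. Now: state=C, head=0, tape[-2..4]=0001110 (head:   ^)
Step 5: in state C at pos 0, read 0 -> (C,0)->write 0,move R,goto B. Now: state=B, head=1, tape[-2..4]=0001110 (head:    ^)
Step 6: in state B at pos 1, read 1 -> (B,1)->write 0,move R,goto A. Now: state=A, head=2, tape[-2..4]=0000110 (head:     ^)
Step 7: in state A at pos 2, read 1 -> (A,1)->write 1,move R,goto A. Now: state=A, head=3, tape[-2..4]=0000110 (head:      ^)
Step 8: in state A at pos 3, read 1 -> (A,1)->write 1,move R,goto A. Now: state=A, head=4, tape[-2..5]=00001100 (head:       ^)
Step 9: in state A at pos 4, read 0 -> (A,0)->write 1,move L,goto C. Now: state=C, head=3, tape[-2..5]=00001110 (head:      ^)
Cells containing 1 after step 9: {2, 3, 4} -> 3 cell(s)

Answer: 3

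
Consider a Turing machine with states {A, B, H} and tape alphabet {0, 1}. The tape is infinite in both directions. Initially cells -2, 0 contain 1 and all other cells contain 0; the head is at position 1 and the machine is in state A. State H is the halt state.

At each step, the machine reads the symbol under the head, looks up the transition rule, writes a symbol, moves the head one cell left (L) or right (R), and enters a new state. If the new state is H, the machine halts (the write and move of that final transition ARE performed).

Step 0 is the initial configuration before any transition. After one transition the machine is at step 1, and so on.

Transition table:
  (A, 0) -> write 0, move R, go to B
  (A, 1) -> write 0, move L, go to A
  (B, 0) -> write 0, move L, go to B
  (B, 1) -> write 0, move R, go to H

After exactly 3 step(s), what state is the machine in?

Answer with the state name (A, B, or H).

Step 1: in state A at pos 1, read 0 -> (A,0)->write 0,move R,goto B. Now: state=B, head=2, tape[-3..3]=0101000 (head:      ^)
Step 2: in state B at pos 2, read 0 -> (B,0)->write 0,move L,goto B. Now: state=B, head=1, tape[-3..3]=0101000 (head:     ^)
Step 3: in state B at pos 1, read 0 -> (B,0)->write 0,move L,goto B. Now: state=B, head=0, tape[-3..3]=0101000 (head:    ^)

Answer: B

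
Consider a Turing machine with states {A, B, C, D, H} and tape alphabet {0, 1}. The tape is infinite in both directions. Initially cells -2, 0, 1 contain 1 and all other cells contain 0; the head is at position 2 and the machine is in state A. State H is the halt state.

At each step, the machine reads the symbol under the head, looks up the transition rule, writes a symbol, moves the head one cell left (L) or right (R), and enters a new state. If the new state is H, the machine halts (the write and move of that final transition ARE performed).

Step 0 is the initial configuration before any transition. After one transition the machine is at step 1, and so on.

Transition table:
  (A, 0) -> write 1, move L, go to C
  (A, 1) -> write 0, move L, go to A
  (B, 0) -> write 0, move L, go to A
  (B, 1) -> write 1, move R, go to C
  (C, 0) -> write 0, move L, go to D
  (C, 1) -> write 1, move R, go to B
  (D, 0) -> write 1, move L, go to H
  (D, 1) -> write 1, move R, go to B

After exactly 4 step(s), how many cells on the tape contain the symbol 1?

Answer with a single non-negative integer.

Answer: 4

Derivation:
Step 1: in state A at pos 2, read 0 -> (A,0)->write 1,move L,goto C. Now: state=C, head=1, tape[-3..3]=0101110 (head:     ^)
Step 2: in state C at pos 1, read 1 -> (C,1)->write 1,move R,goto B. Now: state=B, head=2, tape[-3..3]=0101110 (head:      ^)
Step 3: in state B at pos 2, read 1 -> (B,1)->write 1,move R,goto C. Now: state=C, head=3, tape[-3..4]=01011100 (head:       ^)
Step 4: in state C at pos 3, read 0 -> (C,0)->write 0,move L,goto D. Now: state=D, head=2, tape[-3..4]=01011100 (head:      ^)
Cells containing 1 after step 4: {-2, 0, 1, 2} -> 4 cell(s)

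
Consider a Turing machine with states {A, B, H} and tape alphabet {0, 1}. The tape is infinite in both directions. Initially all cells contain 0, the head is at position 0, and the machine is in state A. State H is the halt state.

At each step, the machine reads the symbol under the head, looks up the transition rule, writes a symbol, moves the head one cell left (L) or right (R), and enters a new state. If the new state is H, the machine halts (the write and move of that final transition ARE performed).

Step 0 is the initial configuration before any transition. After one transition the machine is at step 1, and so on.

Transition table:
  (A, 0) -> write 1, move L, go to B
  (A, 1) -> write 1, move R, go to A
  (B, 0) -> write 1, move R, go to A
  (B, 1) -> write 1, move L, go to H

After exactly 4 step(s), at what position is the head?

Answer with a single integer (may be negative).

Answer: 0

Derivation:
Step 1: in state A at pos 0, read 0 -> (A,0)->write 1,move L,goto B. Now: state=B, head=-1, tape[-2..1]=0010 (head:  ^)
Step 2: in state B at pos -1, read 0 -> (B,0)->write 1,move R,goto A. Now: state=A, head=0, tape[-2..1]=0110 (head:   ^)
Step 3: in state A at pos 0, read 1 -> (A,1)->write 1,move R,goto A. Now: state=A, head=1, tape[-2..2]=01100 (head:    ^)
Step 4: in state A at pos 1, read 0 -> (A,0)->write 1,move L,goto B. Now: state=B, head=0, tape[-2..2]=01110 (head:   ^)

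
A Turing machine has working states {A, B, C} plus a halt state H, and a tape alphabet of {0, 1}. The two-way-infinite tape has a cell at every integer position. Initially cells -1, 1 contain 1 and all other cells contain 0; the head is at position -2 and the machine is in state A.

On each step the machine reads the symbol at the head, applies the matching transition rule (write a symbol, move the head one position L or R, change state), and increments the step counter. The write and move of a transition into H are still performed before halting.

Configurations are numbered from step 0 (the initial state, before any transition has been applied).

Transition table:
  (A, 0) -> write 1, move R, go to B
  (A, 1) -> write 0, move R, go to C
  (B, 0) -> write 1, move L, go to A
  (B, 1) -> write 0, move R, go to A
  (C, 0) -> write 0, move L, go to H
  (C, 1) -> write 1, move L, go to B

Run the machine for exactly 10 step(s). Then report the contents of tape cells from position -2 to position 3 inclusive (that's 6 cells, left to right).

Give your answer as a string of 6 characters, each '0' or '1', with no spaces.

Step 1: in state A at pos -2, read 0 -> (A,0)->write 1,move R,goto B. Now: state=B, head=-1, tape[-3..2]=011010 (head:   ^)
Step 2: in state B at pos -1, read 1 -> (B,1)->write 0,move R,goto A. Now: state=A, head=0, tape[-3..2]=010010 (head:    ^)
Step 3: in state A at pos 0, read 0 -> (A,0)->write 1,move R,goto B. Now: state=B, head=1, tape[-3..2]=010110 (head:     ^)
Step 4: in state B at pos 1, read 1 -> (B,1)->write 0,move R,goto A. Now: state=A, head=2, tape[-3..3]=0101000 (head:      ^)
Step 5: in state A at pos 2, read 0 -> (A,0)->write 1,move R,goto B. Now: state=B, head=3, tape[-3..4]=01010100 (head:       ^)
Step 6: in state B at pos 3, read 0 -> (B,0)->write 1,move L,goto A. Now: state=A, head=2, tape[-3..4]=01010110 (head:      ^)
Step 7: in state A at pos 2, read 1 -> (A,1)->write 0,move R,goto C. Now: state=C, head=3, tape[-3..4]=01010010 (head:       ^)
Step 8: in state C at pos 3, read 1 -> (C,1)->write 1,move L,goto B. Now: state=B, head=2, tape[-3..4]=01010010 (head:      ^)
Step 9: in state B at pos 2, read 0 -> (B,0)->write 1,move L,goto A. Now: state=A, head=1, tape[-3..4]=01010110 (head:     ^)
Step 10: in state A at pos 1, read 0 -> (A,0)->write 1,move R,goto B. Now: state=B, head=2, tape[-3..4]=01011110 (head:      ^)

Answer: 101111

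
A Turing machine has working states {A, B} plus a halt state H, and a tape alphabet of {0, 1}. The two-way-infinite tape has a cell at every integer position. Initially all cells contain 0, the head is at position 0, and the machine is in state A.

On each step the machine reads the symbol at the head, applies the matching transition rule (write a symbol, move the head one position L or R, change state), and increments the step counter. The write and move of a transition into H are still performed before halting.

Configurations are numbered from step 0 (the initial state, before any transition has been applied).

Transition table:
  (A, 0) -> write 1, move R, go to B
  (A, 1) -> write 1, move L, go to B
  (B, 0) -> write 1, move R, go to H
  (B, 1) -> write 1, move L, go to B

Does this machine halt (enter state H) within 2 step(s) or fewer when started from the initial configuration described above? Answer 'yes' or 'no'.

Answer: yes

Derivation:
Step 1: in state A at pos 0, read 0 -> (A,0)->write 1,move R,goto B. Now: state=B, head=1, tape[-1..2]=0100 (head:   ^)
Step 2: in state B at pos 1, read 0 -> (B,0)->write 1,move R,goto H. Now: state=H, head=2, tape[-1..3]=01100 (head:    ^)
State H reached at step 2; 2 <= 2 -> yes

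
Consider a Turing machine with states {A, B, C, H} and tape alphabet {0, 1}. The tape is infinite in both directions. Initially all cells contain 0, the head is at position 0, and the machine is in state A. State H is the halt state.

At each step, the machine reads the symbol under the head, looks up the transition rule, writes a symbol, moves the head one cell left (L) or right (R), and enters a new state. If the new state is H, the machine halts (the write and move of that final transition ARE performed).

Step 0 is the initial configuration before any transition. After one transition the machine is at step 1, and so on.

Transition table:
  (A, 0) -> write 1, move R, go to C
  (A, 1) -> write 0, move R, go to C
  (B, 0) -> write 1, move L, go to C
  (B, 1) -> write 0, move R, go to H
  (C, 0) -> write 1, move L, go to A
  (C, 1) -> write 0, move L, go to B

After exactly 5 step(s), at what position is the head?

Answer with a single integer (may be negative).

Step 1: in state A at pos 0, read 0 -> (A,0)->write 1,move R,goto C. Now: state=C, head=1, tape[-1..2]=0100 (head:   ^)
Step 2: in state C at pos 1, read 0 -> (C,0)->write 1,move L,goto A. Now: state=A, head=0, tape[-1..2]=0110 (head:  ^)
Step 3: in state A at pos 0, read 1 -> (A,1)->write 0,move R,goto C. Now: state=C, head=1, tape[-1..2]=0010 (head:   ^)
Step 4: in state C at pos 1, read 1 -> (C,1)->write 0,move L,goto B. Now: state=B, head=0, tape[-1..2]=0000 (head:  ^)
Step 5: in state B at pos 0, read 0 -> (B,0)->write 1,move L,goto C. Now: state=C, head=-1, tape[-2..2]=00100 (head:  ^)

Answer: -1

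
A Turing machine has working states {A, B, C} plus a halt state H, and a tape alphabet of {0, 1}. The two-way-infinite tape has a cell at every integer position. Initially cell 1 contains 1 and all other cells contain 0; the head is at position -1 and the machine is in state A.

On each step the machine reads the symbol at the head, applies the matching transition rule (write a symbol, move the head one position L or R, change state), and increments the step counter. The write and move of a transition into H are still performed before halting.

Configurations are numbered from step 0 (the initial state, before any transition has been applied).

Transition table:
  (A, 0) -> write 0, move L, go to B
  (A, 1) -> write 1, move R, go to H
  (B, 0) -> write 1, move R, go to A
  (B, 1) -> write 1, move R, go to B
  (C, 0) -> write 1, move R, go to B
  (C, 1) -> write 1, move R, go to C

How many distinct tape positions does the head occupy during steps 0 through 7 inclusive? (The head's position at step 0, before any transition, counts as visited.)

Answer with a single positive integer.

Answer: 3

Derivation:
Step 1: in state A at pos -1, read 0 -> (A,0)->write 0,move L,goto B. Now: state=B, head=-2, tape[-3..2]=000010 (head:  ^)
Step 2: in state B at pos -2, read 0 -> (B,0)->write 1,move R,goto A. Now: state=A, head=-1, tape[-3..2]=010010 (head:   ^)
Step 3: in state A at pos -1, read 0 -> (A,0)->write 0,move L,goto B. Now: state=B, head=-2, tape[-3..2]=010010 (head:  ^)
Step 4: in state B at pos -2, read 1 -> (B,1)->write 1,move R,goto B. Now: state=B, head=-1, tape[-3..2]=010010 (head:   ^)
Step 5: in state B at pos -1, read 0 -> (B,0)->write 1,move R,goto A. Now: state=A, head=0, tape[-3..2]=011010 (head:    ^)
Step 6: in state A at pos 0, read 0 -> (A,0)->write 0,move L,goto B. Now: state=B, head=-1, tape[-3..2]=011010 (head:   ^)
Step 7: in state B at pos -1, read 1 -> (B,1)->write 1,move R,goto B. Now: state=B, head=0, tape[-3..2]=011010 (head:    ^)
Head positions at steps 0..7: starting at -1, distinct positions visited = {-2, -1, 0} -> 3 position(s)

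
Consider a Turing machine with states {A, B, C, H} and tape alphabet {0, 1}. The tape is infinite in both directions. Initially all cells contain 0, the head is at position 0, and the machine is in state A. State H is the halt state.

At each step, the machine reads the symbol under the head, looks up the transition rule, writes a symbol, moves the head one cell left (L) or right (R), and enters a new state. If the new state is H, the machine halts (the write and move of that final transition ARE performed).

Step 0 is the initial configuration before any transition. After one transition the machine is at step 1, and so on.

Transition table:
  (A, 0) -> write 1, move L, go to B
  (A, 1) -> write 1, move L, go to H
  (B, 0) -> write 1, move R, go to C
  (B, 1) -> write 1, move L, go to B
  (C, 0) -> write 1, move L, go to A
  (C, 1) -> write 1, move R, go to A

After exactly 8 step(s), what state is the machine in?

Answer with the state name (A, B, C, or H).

Step 1: in state A at pos 0, read 0 -> (A,0)->write 1,move L,goto B. Now: state=B, head=-1, tape[-2..1]=0010 (head:  ^)
Step 2: in state B at pos -1, read 0 -> (B,0)->write 1,move R,goto C. Now: state=C, head=0, tape[-2..1]=0110 (head:   ^)
Step 3: in state C at pos 0, read 1 -> (C,1)->write 1,move R,goto A. Now: state=A, head=1, tape[-2..2]=01100 (head:    ^)
Step 4: in state A at pos 1, read 0 -> (A,0)->write 1,move L,goto B. Now: state=B, head=0, tape[-2..2]=01110 (head:   ^)
Step 5: in state B at pos 0, read 1 -> (B,1)->write 1,move L,goto B. Now: state=B, head=-1, tape[-2..2]=01110 (head:  ^)
Step 6: in state B at pos -1, read 1 -> (B,1)->write 1,move L,goto B. Now: state=B, head=-2, tape[-3..2]=001110 (head:  ^)
Step 7: in state B at pos -2, read 0 -> (B,0)->write 1,move R,goto C. Now: state=C, head=-1, tape[-3..2]=011110 (head:   ^)
Step 8: in state C at pos -1, read 1 -> (C,1)->write 1,move R,goto A. Now: state=A, head=0, tape[-3..2]=011110 (head:    ^)

Answer: A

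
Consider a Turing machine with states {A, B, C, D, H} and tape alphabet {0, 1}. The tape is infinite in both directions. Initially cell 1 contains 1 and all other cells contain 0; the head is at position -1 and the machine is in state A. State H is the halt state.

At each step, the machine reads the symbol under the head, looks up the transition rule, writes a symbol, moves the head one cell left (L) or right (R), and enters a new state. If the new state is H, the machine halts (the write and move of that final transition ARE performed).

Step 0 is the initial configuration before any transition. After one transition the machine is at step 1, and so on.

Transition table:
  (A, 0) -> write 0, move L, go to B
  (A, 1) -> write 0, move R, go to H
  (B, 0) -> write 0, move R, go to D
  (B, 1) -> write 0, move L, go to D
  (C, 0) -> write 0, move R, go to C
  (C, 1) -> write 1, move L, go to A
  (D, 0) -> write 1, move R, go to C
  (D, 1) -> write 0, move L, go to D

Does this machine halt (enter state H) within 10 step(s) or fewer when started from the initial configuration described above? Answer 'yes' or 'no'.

Step 1: in state A at pos -1, read 0 -> (A,0)->write 0,move L,goto B. Now: state=B, head=-2, tape[-3..2]=000010 (head:  ^)
Step 2: in state B at pos -2, read 0 -> (B,0)->write 0,move R,goto D. Now: state=D, head=-1, tape[-3..2]=000010 (head:   ^)
Step 3: in state D at pos -1, read 0 -> (D,0)->write 1,move R,goto C. Now: state=C, head=0, tape[-3..2]=001010 (head:    ^)
Step 4: in state C at pos 0, read 0 -> (C,0)->write 0,move R,goto C. Now: state=C, head=1, tape[-3..2]=001010 (head:     ^)
Step 5: in state C at pos 1, read 1 -> (C,1)->write 1,move L,goto A. Now: state=A, head=0, tape[-3..2]=001010 (head:    ^)
Step 6: in state A at pos 0, read 0 -> (A,0)->write 0,move L,goto B. Now: state=B, head=-1, tape[-3..2]=001010 (head:   ^)
Step 7: in state B at pos -1, read 1 -> (B,1)->write 0,move L,goto D. Now: state=D, head=-2, tape[-3..2]=000010 (head:  ^)
Step 8: in state D at pos -2, read 0 -> (D,0)->write 1,move R,goto C. Now: state=C, head=-1, tape[-3..2]=010010 (head:   ^)
Step 9: in state C at pos -1, read 0 -> (C,0)->write 0,move R,goto C. Now: state=C, head=0, tape[-3..2]=010010 (head:    ^)
Step 10: in state C at pos 0, read 0 -> (C,0)->write 0,move R,goto C. Now: state=C, head=1, tape[-3..2]=010010 (head:     ^)
After 10 step(s): state = C (not H) -> not halted within 10 -> no

Answer: no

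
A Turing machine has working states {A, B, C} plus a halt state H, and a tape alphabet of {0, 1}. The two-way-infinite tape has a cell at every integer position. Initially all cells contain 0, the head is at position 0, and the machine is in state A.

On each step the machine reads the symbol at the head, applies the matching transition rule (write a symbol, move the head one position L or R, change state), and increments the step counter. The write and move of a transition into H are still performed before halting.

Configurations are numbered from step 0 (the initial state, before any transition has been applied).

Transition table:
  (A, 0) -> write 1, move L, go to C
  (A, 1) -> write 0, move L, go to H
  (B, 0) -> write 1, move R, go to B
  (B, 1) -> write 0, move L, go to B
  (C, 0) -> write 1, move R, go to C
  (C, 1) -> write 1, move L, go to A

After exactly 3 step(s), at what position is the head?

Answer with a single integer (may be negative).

Step 1: in state A at pos 0, read 0 -> (A,0)->write 1,move L,goto C. Now: state=C, head=-1, tape[-2..1]=0010 (head:  ^)
Step 2: in state C at pos -1, read 0 -> (C,0)->write 1,move R,goto C. Now: state=C, head=0, tape[-2..1]=0110 (head:   ^)
Step 3: in state C at pos 0, read 1 -> (C,1)->write 1,move L,goto A. Now: state=A, head=-1, tape[-2..1]=0110 (head:  ^)

Answer: -1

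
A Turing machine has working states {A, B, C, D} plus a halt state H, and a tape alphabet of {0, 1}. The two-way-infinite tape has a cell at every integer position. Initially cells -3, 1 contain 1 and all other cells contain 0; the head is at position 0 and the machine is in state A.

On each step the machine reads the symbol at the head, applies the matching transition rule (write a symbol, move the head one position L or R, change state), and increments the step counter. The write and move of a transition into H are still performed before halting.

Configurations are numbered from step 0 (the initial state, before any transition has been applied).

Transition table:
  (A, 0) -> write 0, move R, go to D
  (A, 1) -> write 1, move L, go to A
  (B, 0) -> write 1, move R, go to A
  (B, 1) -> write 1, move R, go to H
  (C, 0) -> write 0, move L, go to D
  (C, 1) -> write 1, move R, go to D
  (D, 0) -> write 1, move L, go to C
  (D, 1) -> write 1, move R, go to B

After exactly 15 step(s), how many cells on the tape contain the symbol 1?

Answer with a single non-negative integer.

Answer: 5

Derivation:
Step 1: in state A at pos 0, read 0 -> (A,0)->write 0,move R,goto D. Now: state=D, head=1, tape[-4..2]=0100010 (head:      ^)
Step 2: in state D at pos 1, read 1 -> (D,1)->write 1,move R,goto B. Now: state=B, head=2, tape[-4..3]=01000100 (head:       ^)
Step 3: in state B at pos 2, read 0 -> (B,0)->write 1,move R,goto A. Now: state=A, head=3, tape[-4..4]=010001100 (head:        ^)
Step 4: in state A at pos 3, read 0 -> (A,0)->write 0,move R,goto D. Now: state=D, head=4, tape[-4..5]=0100011000 (head:         ^)
Step 5: in state D at pos 4, read 0 -> (D,0)->write 1,move L,goto C. Now: state=C, head=3, tape[-4..5]=0100011010 (head:        ^)
Step 6: in state C at pos 3, read 0 -> (C,0)->write 0,move L,goto D. Now: state=D, head=2, tape[-4..5]=0100011010 (head:       ^)
Step 7: in state D at pos 2, read 1 -> (D,1)->write 1,move R,goto B. Now: state=B, head=3, tape[-4..5]=0100011010 (head:        ^)
Step 8: in state B at pos 3, read 0 -> (B,0)->write 1,move R,goto A. Now: state=A, head=4, tape[-4..5]=0100011110 (head:         ^)
Step 9: in state A at pos 4, read 1 -> (A,1)->write 1,move L,goto A. Now: state=A, head=3, tape[-4..5]=0100011110 (head:        ^)
Step 10: in state A at pos 3, read 1 -> (A,1)->write 1,move L,goto A. Now: state=A, head=2, tape[-4..5]=0100011110 (head:       ^)
Step 11: in state A at pos 2, read 1 -> (A,1)->write 1,move L,goto A. Now: state=A, head=1, tape[-4..5]=0100011110 (head:      ^)
Step 12: in state A at pos 1, read 1 -> (A,1)->write 1,move L,goto A. Now: state=A, head=0, tape[-4..5]=0100011110 (head:     ^)
Step 13: in state A at pos 0, read 0 -> (A,0)->write 0,move R,goto D. Now: state=D, head=1, tape[-4..5]=0100011110 (head:      ^)
Step 14: in state D at pos 1, read 1 -> (D,1)->write 1,move R,goto B. Now: state=B, head=2, tape[-4..5]=0100011110 (head:       ^)
Step 15: in state B at pos 2, read 1 -> (B,1)->write 1,move R,goto H. Now: state=H, head=3, tape[-4..5]=0100011110 (head:        ^)
Cells containing 1 after step 15: {-3, 1, 2, 3, 4} -> 5 cell(s)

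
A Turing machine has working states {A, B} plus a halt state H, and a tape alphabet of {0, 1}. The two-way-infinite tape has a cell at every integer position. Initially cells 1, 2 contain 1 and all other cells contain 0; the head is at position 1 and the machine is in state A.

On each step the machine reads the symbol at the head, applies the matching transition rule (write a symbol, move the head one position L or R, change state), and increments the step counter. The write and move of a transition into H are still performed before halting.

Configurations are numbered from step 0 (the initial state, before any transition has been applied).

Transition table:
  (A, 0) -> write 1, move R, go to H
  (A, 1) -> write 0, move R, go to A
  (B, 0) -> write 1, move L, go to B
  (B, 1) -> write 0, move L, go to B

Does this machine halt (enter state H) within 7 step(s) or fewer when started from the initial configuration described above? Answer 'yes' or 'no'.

Answer: yes

Derivation:
Step 1: in state A at pos 1, read 1 -> (A,1)->write 0,move R,goto A. Now: state=A, head=2, tape[0..3]=0010 (head:   ^)
Step 2: in state A at pos 2, read 1 -> (A,1)->write 0,move R,goto A. Now: state=A, head=3, tape[0..4]=00000 (head:    ^)
Step 3: in state A at pos 3, read 0 -> (A,0)->write 1,move R,goto H. Now: state=H, head=4, tape[0..5]=000100 (head:     ^)
State H reached at step 3; 3 <= 7 -> yes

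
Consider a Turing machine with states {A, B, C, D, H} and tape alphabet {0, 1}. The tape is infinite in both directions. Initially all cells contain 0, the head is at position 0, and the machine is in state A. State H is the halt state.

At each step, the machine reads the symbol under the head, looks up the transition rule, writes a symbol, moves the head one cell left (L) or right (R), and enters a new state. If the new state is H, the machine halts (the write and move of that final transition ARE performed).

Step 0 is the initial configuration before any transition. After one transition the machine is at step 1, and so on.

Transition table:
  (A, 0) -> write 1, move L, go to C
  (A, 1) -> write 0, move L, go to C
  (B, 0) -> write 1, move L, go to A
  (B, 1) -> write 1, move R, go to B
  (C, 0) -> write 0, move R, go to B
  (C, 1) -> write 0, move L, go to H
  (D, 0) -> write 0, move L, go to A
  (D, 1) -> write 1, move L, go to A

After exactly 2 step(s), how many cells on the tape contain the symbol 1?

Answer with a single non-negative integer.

Answer: 1

Derivation:
Step 1: in state A at pos 0, read 0 -> (A,0)->write 1,move L,goto C. Now: state=C, head=-1, tape[-2..1]=0010 (head:  ^)
Step 2: in state C at pos -1, read 0 -> (C,0)->write 0,move R,goto B. Now: state=B, head=0, tape[-2..1]=0010 (head:   ^)
Cells containing 1 after step 2: {0} -> 1 cell(s)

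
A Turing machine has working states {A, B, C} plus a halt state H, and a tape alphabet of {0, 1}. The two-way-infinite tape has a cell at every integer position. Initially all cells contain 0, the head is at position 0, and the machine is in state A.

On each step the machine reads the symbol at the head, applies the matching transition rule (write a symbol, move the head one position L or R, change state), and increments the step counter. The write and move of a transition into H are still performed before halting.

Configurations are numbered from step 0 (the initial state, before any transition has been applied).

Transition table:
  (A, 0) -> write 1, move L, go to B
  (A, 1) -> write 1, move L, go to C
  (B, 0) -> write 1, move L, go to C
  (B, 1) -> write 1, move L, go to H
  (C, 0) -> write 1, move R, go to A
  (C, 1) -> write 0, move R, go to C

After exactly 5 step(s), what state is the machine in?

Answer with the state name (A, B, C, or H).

Answer: C

Derivation:
Step 1: in state A at pos 0, read 0 -> (A,0)->write 1,move L,goto B. Now: state=B, head=-1, tape[-2..1]=0010 (head:  ^)
Step 2: in state B at pos -1, read 0 -> (B,0)->write 1,move L,goto C. Now: state=C, head=-2, tape[-3..1]=00110 (head:  ^)
Step 3: in state C at pos -2, read 0 -> (C,0)->write 1,move R,goto A. Now: state=A, head=-1, tape[-3..1]=01110 (head:   ^)
Step 4: in state A at pos -1, read 1 -> (A,1)->write 1,move L,goto C. Now: state=C, head=-2, tape[-3..1]=01110 (head:  ^)
Step 5: in state C at pos -2, read 1 -> (C,1)->write 0,move R,goto C. Now: state=C, head=-1, tape[-3..1]=00110 (head:   ^)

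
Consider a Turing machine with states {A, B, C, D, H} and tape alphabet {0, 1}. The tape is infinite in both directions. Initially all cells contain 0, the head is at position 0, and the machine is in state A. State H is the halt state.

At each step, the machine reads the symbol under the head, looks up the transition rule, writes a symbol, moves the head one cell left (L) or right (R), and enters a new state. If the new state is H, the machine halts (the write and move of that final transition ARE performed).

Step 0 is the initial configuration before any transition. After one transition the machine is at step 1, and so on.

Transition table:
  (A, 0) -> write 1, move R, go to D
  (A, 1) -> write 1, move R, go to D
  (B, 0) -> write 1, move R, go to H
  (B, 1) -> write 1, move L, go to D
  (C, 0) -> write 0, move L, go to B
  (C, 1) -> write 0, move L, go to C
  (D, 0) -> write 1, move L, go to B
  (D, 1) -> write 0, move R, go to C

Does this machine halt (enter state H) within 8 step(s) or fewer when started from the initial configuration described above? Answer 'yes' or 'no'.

Step 1: in state A at pos 0, read 0 -> (A,0)->write 1,move R,goto D. Now: state=D, head=1, tape[-1..2]=0100 (head:   ^)
Step 2: in state D at pos 1, read 0 -> (D,0)->write 1,move L,goto B. Now: state=B, head=0, tape[-1..2]=0110 (head:  ^)
Step 3: in state B at pos 0, read 1 -> (B,1)->write 1,move L,goto D. Now: state=D, head=-1, tape[-2..2]=00110 (head:  ^)
Step 4: in state D at pos -1, read 0 -> (D,0)->write 1,move L,goto B. Now: state=B, head=-2, tape[-3..2]=001110 (head:  ^)
Step 5: in state B at pos -2, read 0 -> (B,0)->write 1,move R,goto H. Now: state=H, head=-1, tape[-3..2]=011110 (head:   ^)
State H reached at step 5; 5 <= 8 -> yes

Answer: yes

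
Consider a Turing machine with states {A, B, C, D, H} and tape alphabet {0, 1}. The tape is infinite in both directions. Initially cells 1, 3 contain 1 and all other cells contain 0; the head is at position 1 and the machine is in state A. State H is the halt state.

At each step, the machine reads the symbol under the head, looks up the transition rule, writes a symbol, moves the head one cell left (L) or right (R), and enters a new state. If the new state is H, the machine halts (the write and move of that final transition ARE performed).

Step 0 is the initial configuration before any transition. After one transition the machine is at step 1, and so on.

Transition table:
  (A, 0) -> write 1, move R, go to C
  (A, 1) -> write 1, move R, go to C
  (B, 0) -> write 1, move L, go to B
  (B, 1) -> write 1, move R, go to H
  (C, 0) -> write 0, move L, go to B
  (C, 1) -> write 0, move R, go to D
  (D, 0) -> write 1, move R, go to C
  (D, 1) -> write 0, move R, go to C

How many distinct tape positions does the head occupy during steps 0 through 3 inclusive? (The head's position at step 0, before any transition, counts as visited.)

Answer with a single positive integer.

Answer: 2

Derivation:
Step 1: in state A at pos 1, read 1 -> (A,1)->write 1,move R,goto C. Now: state=C, head=2, tape[0..4]=01010 (head:   ^)
Step 2: in state C at pos 2, read 0 -> (C,0)->write 0,move L,goto B. Now: state=B, head=1, tape[0..4]=01010 (head:  ^)
Step 3: in state B at pos 1, read 1 -> (B,1)->write 1,move R,goto H. Now: state=H, head=2, tape[0..4]=01010 (head:   ^)
Head positions at steps 0..3: starting at 1, distinct positions visited = {1, 2} -> 2 position(s)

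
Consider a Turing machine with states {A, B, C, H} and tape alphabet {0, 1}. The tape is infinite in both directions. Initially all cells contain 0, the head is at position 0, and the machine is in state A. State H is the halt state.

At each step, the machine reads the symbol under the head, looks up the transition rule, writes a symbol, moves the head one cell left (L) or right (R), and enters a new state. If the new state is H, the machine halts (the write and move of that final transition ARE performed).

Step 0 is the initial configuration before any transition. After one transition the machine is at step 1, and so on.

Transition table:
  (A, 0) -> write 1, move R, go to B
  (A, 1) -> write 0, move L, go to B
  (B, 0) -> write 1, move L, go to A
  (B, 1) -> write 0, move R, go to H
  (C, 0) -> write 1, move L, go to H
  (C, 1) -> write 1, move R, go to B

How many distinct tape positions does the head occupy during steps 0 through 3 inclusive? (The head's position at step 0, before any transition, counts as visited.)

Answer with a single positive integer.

Step 1: in state A at pos 0, read 0 -> (A,0)->write 1,move R,goto B. Now: state=B, head=1, tape[-1..2]=0100 (head:   ^)
Step 2: in state B at pos 1, read 0 -> (B,0)->write 1,move L,goto A. Now: state=A, head=0, tape[-1..2]=0110 (head:  ^)
Step 3: in state A at pos 0, read 1 -> (A,1)->write 0,move L,goto B. Now: state=B, head=-1, tape[-2..2]=00010 (head:  ^)
Head positions at steps 0..3: starting at 0, distinct positions visited = {-1, 0, 1} -> 3 position(s)

Answer: 3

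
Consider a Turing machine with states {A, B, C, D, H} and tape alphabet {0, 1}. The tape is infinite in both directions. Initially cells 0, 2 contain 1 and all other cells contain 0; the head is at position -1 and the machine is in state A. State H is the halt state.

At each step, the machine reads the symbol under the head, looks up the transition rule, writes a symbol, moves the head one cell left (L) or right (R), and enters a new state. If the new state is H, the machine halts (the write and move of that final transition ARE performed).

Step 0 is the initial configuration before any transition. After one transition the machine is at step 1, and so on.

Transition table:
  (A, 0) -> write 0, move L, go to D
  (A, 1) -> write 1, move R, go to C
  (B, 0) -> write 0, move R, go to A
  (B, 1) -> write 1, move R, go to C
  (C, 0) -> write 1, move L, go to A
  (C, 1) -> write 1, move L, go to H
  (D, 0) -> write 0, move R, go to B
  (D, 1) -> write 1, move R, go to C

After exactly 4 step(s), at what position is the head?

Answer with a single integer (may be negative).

Step 1: in state A at pos -1, read 0 -> (A,0)->write 0,move L,goto D. Now: state=D, head=-2, tape[-3..3]=0001010 (head:  ^)
Step 2: in state D at pos -2, read 0 -> (D,0)->write 0,move R,goto B. Now: state=B, head=-1, tape[-3..3]=0001010 (head:   ^)
Step 3: in state B at pos -1, read 0 -> (B,0)->write 0,move R,goto A. Now: state=A, head=0, tape[-3..3]=0001010 (head:    ^)
Step 4: in state A at pos 0, read 1 -> (A,1)->write 1,move R,goto C. Now: state=C, head=1, tape[-3..3]=0001010 (head:     ^)

Answer: 1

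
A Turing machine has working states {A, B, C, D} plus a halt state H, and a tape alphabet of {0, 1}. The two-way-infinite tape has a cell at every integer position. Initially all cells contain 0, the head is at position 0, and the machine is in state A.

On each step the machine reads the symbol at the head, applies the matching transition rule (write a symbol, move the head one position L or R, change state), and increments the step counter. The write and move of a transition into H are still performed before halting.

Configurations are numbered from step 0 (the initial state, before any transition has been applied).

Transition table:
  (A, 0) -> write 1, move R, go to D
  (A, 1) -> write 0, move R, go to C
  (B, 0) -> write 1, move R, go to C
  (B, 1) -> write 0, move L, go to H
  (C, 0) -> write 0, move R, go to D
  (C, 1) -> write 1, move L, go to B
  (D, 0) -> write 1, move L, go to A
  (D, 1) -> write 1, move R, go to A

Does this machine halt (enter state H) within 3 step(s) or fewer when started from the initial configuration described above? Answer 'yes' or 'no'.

Answer: no

Derivation:
Step 1: in state A at pos 0, read 0 -> (A,0)->write 1,move R,goto D. Now: state=D, head=1, tape[-1..2]=0100 (head:   ^)
Step 2: in state D at pos 1, read 0 -> (D,0)->write 1,move L,goto A. Now: state=A, head=0, tape[-1..2]=0110 (head:  ^)
Step 3: in state A at pos 0, read 1 -> (A,1)->write 0,move R,goto C. Now: state=C, head=1, tape[-1..2]=0010 (head:   ^)
After 3 step(s): state = C (not H) -> not halted within 3 -> no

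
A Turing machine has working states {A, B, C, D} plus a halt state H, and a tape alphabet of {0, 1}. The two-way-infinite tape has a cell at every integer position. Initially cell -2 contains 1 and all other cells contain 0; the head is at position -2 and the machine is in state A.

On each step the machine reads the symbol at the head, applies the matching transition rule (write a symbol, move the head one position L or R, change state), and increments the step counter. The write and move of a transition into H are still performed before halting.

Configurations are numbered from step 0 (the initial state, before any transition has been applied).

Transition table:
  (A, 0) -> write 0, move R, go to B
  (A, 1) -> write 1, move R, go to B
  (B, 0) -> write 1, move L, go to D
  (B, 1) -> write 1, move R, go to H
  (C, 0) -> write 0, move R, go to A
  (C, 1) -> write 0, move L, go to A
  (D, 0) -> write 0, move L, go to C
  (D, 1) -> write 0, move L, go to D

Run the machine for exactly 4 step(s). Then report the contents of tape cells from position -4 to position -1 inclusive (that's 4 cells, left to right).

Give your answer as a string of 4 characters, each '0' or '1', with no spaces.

Step 1: in state A at pos -2, read 1 -> (A,1)->write 1,move R,goto B. Now: state=B, head=-1, tape[-3..0]=0100 (head:   ^)
Step 2: in state B at pos -1, read 0 -> (B,0)->write 1,move L,goto D. Now: state=D, head=-2, tape[-3..0]=0110 (head:  ^)
Step 3: in state D at pos -2, read 1 -> (D,1)->write 0,move L,goto D. Now: state=D, head=-3, tape[-4..0]=00010 (head:  ^)
Step 4: in state D at pos -3, read 0 -> (D,0)->write 0,move L,goto C. Now: state=C, head=-4, tape[-5..0]=000010 (head:  ^)

Answer: 0001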